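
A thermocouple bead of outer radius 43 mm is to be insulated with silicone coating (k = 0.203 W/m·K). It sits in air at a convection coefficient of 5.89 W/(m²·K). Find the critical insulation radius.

For a sphere r_cr = 2k/h = 2×0.203/5.89
r_cr = 68.9 mm; since the bare radius (43 mm) is below r_cr, adding a thin layer of insulation will *increase* heat loss.

r_cr ≈ 68.9 mm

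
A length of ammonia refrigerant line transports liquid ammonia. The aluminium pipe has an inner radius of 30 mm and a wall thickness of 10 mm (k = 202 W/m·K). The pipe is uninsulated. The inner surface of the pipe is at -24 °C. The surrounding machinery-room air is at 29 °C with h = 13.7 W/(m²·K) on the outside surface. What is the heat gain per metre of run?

q′ ≈ 182 W/m

For a radial system each layer contributes R = ln(r_out/r_in)/(2πkL); films add R = 1/(hA).
R_aluminium pipe wall = ln(40/30)/(2π×202×1) = 2.267×10^-4 K/W
R_outer film = 1/(h_o·2πr_oL) = 1/(13.7×2π×0.04×1) = 0.2904 K/W
R_total = 0.2907 K/W
Q = ΔT/R_total = 53/0.2907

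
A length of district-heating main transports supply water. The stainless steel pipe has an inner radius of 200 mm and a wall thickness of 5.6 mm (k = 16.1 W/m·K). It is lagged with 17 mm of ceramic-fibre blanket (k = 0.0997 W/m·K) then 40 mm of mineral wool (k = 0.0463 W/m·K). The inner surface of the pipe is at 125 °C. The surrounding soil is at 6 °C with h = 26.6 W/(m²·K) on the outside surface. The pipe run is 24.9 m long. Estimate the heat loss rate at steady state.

Per-layer cylindrical resistances, series-summed:
R_stainless steel pipe wall = ln(205.6/200)/(2π×16.1×24.9) = 1.096×10^-5 K/W
R_ceramic-fibre blanket = ln(222.6/205.6)/(2π×0.0997×24.9) = 0.005093 K/W
R_mineral wool = ln(262.6/222.6)/(2π×0.0463×24.9) = 0.02281 K/W
R_outer film = 1/(h_o·2πr_oL) = 1/(26.6×2π×0.2626×24.9) = 9.15×10^-4 K/W
R_total = 0.02883 K/W
Q = ΔT/R_total = 119/0.02883

Q ≈ 4130 W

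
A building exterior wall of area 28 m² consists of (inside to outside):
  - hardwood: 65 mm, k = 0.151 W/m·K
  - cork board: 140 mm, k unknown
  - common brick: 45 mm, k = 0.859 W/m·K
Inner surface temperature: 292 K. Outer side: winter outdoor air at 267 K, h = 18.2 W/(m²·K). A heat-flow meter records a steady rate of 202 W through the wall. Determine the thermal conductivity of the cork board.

k ≈ 0.0478 W/(m·K)

Treating each layer as a thermal resistance in series:
R_hardwood = L/(kA) = 0.065/(0.151×28) = 0.01537 K/W
R_common brick = L/(kA) = 0.045/(0.859×28) = 0.001871 K/W
R_outer film = 1/(h_o·A) = 1/(18.2×28) = 0.001962 K/W
Sum of known resistances R_other = 0.01921 K/W
Total R = ΔT/Q = 25/202 = 0.1238 K/W
R_cork board = R_total − R_other = 0.1046 K/W
k = L/(R·A) = 0.14/(0.1046×28)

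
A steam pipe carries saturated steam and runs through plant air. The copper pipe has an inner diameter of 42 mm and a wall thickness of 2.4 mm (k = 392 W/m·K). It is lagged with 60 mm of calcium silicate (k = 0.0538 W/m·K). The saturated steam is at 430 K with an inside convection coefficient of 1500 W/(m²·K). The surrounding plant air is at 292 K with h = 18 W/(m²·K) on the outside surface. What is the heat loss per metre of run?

Radial resistances (cylindrical: R_cond = ln(r_o/r_i)/(2πkL), R_conv = 1/(h·2πrL)):
R_inner film = 1/(h_i·2πr₁L) = 1/(1500×2π×0.021×1) = 0.005053 K/W
R_copper pipe wall = ln(23.4/21)/(2π×392×1) = 4.394×10^-5 K/W
R_calcium silicate = ln(83.4/23.4)/(2π×0.0538×1) = 3.76 K/W
R_outer film = 1/(h_o·2πr_oL) = 1/(18×2π×0.0834×1) = 0.106 K/W
R_total = 3.871 K/W
Q = ΔT/R_total = 138/3.871

q′ ≈ 35.7 W/m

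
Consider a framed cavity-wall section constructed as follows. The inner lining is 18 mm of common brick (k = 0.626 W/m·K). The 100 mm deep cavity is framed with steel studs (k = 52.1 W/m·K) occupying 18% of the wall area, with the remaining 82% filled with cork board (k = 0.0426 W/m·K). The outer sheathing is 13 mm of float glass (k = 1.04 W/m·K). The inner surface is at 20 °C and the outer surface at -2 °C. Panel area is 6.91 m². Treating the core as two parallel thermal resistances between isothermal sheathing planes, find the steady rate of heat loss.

Q ≈ 2930 W

Sheathing layers in series; stud and cavity paths in parallel between them.
R_inner = 0.018/(0.626×6.91) = 0.004161 K/W
R_stud  = 0.1/(52.1×0.18×6.91) = 0.001543 K/W
R_cav   = 0.1/(0.0426×0.82×6.91) = 0.4143 K/W
1/R_core = 1/R_stud + 1/R_cav → R_core = 0.001537 K/W
R_outer = 0.013/(1.04×6.91) = 0.001809 K/W
R_total = 0.007508 K/W
Q = ΔT/R_total = 22/0.007508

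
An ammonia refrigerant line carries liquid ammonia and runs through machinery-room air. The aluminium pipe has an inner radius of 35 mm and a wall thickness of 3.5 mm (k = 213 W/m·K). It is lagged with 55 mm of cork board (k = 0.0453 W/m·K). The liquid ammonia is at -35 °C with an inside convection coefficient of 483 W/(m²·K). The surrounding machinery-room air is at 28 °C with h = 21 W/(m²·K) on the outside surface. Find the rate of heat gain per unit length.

Cylindrical conduction, so R = ln(r₂/r₁)/(2πkL) per layer, in series:
R_inner film = 1/(h_i·2πr₁L) = 1/(483×2π×0.035×1) = 0.009415 K/W
R_aluminium pipe wall = ln(38.5/35)/(2π×213×1) = 7.122×10^-5 K/W
R_cork board = ln(93.5/38.5)/(2π×0.0453×1) = 3.117 K/W
R_outer film = 1/(h_o·2πr_oL) = 1/(21×2π×0.0935×1) = 0.08106 K/W
R_total = 3.208 K/W
Q = ΔT/R_total = 63/3.208

q′ ≈ 19.6 W/m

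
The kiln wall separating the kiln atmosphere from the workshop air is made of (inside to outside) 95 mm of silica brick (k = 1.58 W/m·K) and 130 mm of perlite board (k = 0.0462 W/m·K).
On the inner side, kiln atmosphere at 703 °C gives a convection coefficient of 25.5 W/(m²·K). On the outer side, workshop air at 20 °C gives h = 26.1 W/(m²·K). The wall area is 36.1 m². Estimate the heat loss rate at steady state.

Treating each layer as a thermal resistance in series:
R_inner film = 1/(h_i·A) = 1/(25.5×36.1) = 0.001086 K/W
R_silica brick = L/(kA) = 0.095/(1.58×36.1) = 0.001666 K/W
R_perlite board = L/(kA) = 0.13/(0.0462×36.1) = 0.07795 K/W
R_outer film = 1/(h_o·A) = 1/(26.1×36.1) = 0.001061 K/W
R_total = 0.08176 K/W
Q = ΔT / R_total = 683 / 0.08176

Q ≈ 8350 W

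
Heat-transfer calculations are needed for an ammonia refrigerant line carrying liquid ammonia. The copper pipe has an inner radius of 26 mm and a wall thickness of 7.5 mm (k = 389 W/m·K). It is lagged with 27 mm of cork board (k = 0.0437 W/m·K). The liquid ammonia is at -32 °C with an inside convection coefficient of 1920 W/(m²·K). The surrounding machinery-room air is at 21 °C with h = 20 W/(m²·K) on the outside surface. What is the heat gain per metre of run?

q′ ≈ 23.2 W/m

For a radial system each layer contributes R = ln(r_out/r_in)/(2πkL); films add R = 1/(hA).
R_inner film = 1/(h_i·2πr₁L) = 1/(1920×2π×0.026×1) = 0.003188 K/W
R_copper pipe wall = ln(33.5/26)/(2π×389×1) = 1.037×10^-4 K/W
R_cork board = ln(60.5/33.5)/(2π×0.0437×1) = 2.153 K/W
R_outer film = 1/(h_o·2πr_oL) = 1/(20×2π×0.0605×1) = 0.1315 K/W
R_total = 2.288 K/W
Q = ΔT/R_total = 53/2.288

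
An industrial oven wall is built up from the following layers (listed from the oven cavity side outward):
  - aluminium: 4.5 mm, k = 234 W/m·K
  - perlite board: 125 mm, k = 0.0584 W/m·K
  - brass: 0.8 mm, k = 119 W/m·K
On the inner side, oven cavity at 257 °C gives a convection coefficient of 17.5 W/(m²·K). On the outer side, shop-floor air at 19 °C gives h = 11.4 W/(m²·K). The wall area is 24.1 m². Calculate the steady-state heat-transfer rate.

Q ≈ 2510 W

Model the wall as resistances in series:
R_inner film = 1/(h_i·A) = 1/(17.5×24.1) = 0.002371 K/W
R_aluminium = L/(kA) = 0.0045/(234×24.1) = 7.98×10^-7 K/W
R_perlite board = L/(kA) = 0.125/(0.0584×24.1) = 0.08881 K/W
R_brass = L/(kA) = 0.0008/(119×24.1) = 2.789×10^-7 K/W
R_outer film = 1/(h_o·A) = 1/(11.4×24.1) = 0.00364 K/W
R_total = 0.09483 K/W
Q = ΔT / R_total = 238 / 0.09483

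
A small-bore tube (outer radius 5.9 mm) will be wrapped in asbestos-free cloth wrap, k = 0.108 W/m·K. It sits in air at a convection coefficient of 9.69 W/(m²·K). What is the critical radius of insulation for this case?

For a cylinder r_cr = k/h = 0.108/9.69
r_cr = 11.1 mm; since the bare radius (5.9 mm) is below r_cr, adding a thin layer of insulation will *increase* heat loss.

r_cr ≈ 11.1 mm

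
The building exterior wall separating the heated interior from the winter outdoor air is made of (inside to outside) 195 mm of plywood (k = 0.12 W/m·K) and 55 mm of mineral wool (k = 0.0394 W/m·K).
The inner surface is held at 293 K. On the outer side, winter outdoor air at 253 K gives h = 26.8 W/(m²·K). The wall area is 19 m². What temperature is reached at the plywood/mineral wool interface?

T ≈ 272 K

Treating each layer as a thermal resistance in series:
R_plywood = L/(kA) = 0.195/(0.12×19) = 0.08553 K/W
R_mineral wool = L/(kA) = 0.055/(0.0394×19) = 0.07347 K/W
R_outer film = 1/(h_o·A) = 1/(26.8×19) = 0.001964 K/W
R_total = 0.161 K/W;  Q = ΔT/R_total = 40/0.161 = 248.5 W
T_interface = T_inner − Q·ΣR(inner→interface) = 293 − 249×0.08553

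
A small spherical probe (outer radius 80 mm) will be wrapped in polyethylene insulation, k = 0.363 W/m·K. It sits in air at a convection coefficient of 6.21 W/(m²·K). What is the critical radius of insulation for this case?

For a sphere r_cr = 2k/h = 2×0.363/6.21
r_cr = 117 mm; since the bare radius (80 mm) is below r_cr, adding a thin layer of insulation will *increase* heat loss.

r_cr ≈ 117 mm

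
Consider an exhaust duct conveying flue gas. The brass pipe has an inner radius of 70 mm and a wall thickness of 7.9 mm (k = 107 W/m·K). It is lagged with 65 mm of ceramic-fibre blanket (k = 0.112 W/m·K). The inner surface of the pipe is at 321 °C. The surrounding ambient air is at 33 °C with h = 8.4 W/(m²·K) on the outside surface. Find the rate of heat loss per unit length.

q′ ≈ 289 W/m

Treating each annulus and film as a series resistance:
R_brass pipe wall = ln(77.9/70)/(2π×107×1) = 1.591×10^-4 K/W
R_ceramic-fibre blanket = ln(142.9/77.9)/(2π×0.112×1) = 0.8622 K/W
R_outer film = 1/(h_o·2πr_oL) = 1/(8.4×2π×0.1429×1) = 0.1326 K/W
R_total = 0.9949 K/W
Q = ΔT/R_total = 288/0.9949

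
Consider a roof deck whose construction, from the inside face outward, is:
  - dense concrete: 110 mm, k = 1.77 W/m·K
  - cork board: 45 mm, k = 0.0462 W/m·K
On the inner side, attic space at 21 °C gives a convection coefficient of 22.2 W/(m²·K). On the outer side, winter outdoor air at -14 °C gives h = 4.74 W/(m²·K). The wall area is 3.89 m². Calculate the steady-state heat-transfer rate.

Q ≈ 105 W

Thermal resistances in series:
R_inner film = 1/(h_i·A) = 1/(22.2×3.89) = 0.01158 K/W
R_dense concrete = L/(kA) = 0.11/(1.77×3.89) = 0.01598 K/W
R_cork board = L/(kA) = 0.045/(0.0462×3.89) = 0.2504 K/W
R_outer film = 1/(h_o·A) = 1/(4.74×3.89) = 0.05423 K/W
R_total = 0.3322 K/W
Q = ΔT / R_total = 35 / 0.3322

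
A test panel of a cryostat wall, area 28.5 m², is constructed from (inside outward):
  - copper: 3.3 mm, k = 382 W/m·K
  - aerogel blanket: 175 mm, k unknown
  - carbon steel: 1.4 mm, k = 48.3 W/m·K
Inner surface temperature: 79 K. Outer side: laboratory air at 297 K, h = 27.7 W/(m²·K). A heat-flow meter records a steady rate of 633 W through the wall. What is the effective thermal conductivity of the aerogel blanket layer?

k ≈ 0.0179 W/(m·K)

Series thermal resistances:
R_copper = L/(kA) = 0.0033/(382×28.5) = 3.031×10^-7 K/W
R_carbon steel = L/(kA) = 0.0014/(48.3×28.5) = 1.017×10^-6 K/W
R_outer film = 1/(h_o·A) = 1/(27.7×28.5) = 0.001267 K/W
Sum of known resistances R_other = 0.001268 K/W
Total R = ΔT/Q = 218/633 = 0.3444 K/W
R_aerogel blanket = R_total − R_other = 0.3431 K/W
k = L/(R·A) = 0.175/(0.3431×28.5)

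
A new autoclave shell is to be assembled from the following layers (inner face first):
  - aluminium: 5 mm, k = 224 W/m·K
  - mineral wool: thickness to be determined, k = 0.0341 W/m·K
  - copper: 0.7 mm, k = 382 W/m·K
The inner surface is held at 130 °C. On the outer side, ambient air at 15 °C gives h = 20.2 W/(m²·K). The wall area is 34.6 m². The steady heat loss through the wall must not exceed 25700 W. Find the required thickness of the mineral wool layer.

L ≈ 3.59 mm

Model the wall as resistances in series:
R_aluminium = L/(kA) = 0.005/(224×34.6) = 6.451×10^-7 K/W
R_copper = L/(kA) = 0.0007/(382×34.6) = 5.296×10^-8 K/W
R_outer film = 1/(h_o·A) = 1/(20.2×34.6) = 0.001431 K/W
Sum of the known resistances R_other = 0.001431 K/W
Required total resistance R_tot = ΔT/Q_allow = 115/25700 = 0.004475 K/W
R_mineral wool = R_tot − R_other = 0.003043 K/W
L = R·k·A = 0.003043×0.0341×34.6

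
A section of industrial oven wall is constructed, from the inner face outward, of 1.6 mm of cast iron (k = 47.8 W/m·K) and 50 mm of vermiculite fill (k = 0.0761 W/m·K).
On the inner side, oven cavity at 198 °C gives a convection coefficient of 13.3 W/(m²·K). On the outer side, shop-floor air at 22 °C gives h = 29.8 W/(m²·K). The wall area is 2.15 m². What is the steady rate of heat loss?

Series thermal resistances:
R_inner film = 1/(h_i·A) = 1/(13.3×2.15) = 0.03497 K/W
R_cast iron = L/(kA) = 0.0016/(47.8×2.15) = 1.557×10^-5 K/W
R_vermiculite fill = L/(kA) = 0.05/(0.0761×2.15) = 0.3056 K/W
R_outer film = 1/(h_o·A) = 1/(29.8×2.15) = 0.01561 K/W
R_total = 0.3562 K/W
Q = ΔT / R_total = 176 / 0.3562

Q ≈ 494 W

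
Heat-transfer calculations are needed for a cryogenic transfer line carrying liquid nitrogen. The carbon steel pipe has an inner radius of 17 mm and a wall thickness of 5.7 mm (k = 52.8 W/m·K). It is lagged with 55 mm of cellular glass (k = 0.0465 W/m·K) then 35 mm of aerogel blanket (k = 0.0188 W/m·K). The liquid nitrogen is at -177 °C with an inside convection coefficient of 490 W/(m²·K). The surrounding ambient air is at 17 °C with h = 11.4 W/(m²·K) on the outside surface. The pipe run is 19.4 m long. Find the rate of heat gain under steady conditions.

For a radial system each layer contributes R = ln(r_out/r_in)/(2πkL); films add R = 1/(hA).
R_inner film = 1/(h_i·2πr₁L) = 1/(490×2π×0.017×19.4) = 9.849×10^-4 K/W
R_carbon steel pipe wall = ln(22.7/17)/(2π×52.8×19.4) = 4.493×10^-5 K/W
R_cellular glass = ln(77.7/22.7)/(2π×0.0465×19.4) = 0.2171 K/W
R_aerogel blanket = ln(112.7/77.7)/(2π×0.0188×19.4) = 0.1623 K/W
R_outer film = 1/(h_o·2πr_oL) = 1/(11.4×2π×0.1127×19.4) = 0.006385 K/W
R_total = 0.3868 K/W
Q = ΔT/R_total = 194/0.3868

Q ≈ 502 W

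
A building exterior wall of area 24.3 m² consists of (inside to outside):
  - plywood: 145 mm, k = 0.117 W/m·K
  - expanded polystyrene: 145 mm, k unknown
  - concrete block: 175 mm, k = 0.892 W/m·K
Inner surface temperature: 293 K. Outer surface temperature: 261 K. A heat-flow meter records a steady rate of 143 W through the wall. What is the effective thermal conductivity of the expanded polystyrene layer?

Using the resistance-network approach (series):
R_plywood = L/(kA) = 0.145/(0.117×24.3) = 0.051 K/W
R_concrete block = L/(kA) = 0.175/(0.892×24.3) = 0.008074 K/W
Sum of known resistances R_other = 0.05907 K/W
Total R = ΔT/Q = 32/143 = 0.2238 K/W
R_expanded polystyrene = R_total − R_other = 0.1647 K/W
k = L/(R·A) = 0.145/(0.1647×24.3)

k ≈ 0.0362 W/(m·K)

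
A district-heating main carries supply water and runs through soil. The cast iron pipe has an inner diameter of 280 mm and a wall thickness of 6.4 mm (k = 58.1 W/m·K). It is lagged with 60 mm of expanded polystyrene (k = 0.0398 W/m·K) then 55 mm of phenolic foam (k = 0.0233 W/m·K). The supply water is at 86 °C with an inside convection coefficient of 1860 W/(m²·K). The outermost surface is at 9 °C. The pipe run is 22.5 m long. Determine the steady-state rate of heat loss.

Treating each annulus and film as a series resistance:
R_inner film = 1/(h_i·2πr₁L) = 1/(1860×2π×0.14×22.5) = 2.716×10^-5 K/W
R_cast iron pipe wall = ln(146.4/140)/(2π×58.1×22.5) = 5.442×10^-6 K/W
R_expanded polystyrene = ln(206.4/146.4)/(2π×0.0398×22.5) = 0.06104 K/W
R_phenolic foam = ln(261.4/206.4)/(2π×0.0233×22.5) = 0.07172 K/W
R_total = 0.1328 K/W
Q = ΔT/R_total = 77/0.1328

Q ≈ 580 W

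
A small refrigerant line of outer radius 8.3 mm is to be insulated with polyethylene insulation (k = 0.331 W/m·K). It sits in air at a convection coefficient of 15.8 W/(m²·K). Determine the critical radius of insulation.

r_cr ≈ 20.9 mm

For a cylinder r_cr = k/h = 0.331/15.8
r_cr = 20.9 mm; since the bare radius (8.3 mm) is below r_cr, adding a thin layer of insulation will *increase* heat loss.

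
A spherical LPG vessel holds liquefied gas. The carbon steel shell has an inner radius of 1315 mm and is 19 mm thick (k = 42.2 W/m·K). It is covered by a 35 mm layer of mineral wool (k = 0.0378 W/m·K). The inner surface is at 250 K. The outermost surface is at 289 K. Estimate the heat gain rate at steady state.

Spherical conduction: R = (1/r_in − 1/r_out)/(4πk) per layer; series-sum.
R_carbon steel shell = (1/1.315 − 1/1.334)/(4π×42.2) = 2.042×10^-5 K/W
R_mineral wool = (1/1.334 − 1/1.369)/(4π×0.0378) = 0.04035 K/W
R_total = 0.04037 K/W
Q = ΔT/R_total = 39/0.04037

Q ≈ 966 W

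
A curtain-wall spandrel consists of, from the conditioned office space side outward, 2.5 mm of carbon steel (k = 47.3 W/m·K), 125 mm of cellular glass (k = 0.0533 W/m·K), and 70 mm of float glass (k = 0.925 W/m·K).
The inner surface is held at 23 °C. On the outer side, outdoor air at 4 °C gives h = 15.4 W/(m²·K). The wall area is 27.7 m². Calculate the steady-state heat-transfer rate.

Thermal resistances in series:
R_carbon steel = L/(kA) = 0.0025/(47.3×27.7) = 1.908×10^-6 K/W
R_cellular glass = L/(kA) = 0.125/(0.0533×27.7) = 0.08466 K/W
R_float glass = L/(kA) = 0.07/(0.925×27.7) = 0.002732 K/W
R_outer film = 1/(h_o·A) = 1/(15.4×27.7) = 0.002344 K/W
R_total = 0.08974 K/W
Q = ΔT / R_total = 19 / 0.08974

Q ≈ 212 W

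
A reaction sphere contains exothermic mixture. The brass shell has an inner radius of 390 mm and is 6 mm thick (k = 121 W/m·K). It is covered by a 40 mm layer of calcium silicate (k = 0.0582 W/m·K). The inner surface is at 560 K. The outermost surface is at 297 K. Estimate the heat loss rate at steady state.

Q ≈ 830 W

Radial (spherical) resistances in series:
R_brass shell = (1/0.39 − 1/0.396)/(4π×121) = 2.555×10^-5 K/W
R_calcium silicate = (1/0.396 − 1/0.436)/(4π×0.0582) = 0.3168 K/W
R_total = 0.3168 K/W
Q = ΔT/R_total = 263/0.3168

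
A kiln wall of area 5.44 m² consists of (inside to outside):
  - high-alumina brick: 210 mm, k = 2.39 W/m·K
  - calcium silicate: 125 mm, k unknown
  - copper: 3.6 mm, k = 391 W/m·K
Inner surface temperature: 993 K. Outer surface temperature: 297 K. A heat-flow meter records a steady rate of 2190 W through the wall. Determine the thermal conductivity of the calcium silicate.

Model the wall as resistances in series:
R_high-alumina brick = L/(kA) = 0.21/(2.39×5.44) = 0.01615 K/W
R_copper = L/(kA) = 0.0036/(391×5.44) = 1.692×10^-6 K/W
Sum of known resistances R_other = 0.01615 K/W
Total R = ΔT/Q = 696/2190 = 0.3178 K/W
R_calcium silicate = R_total − R_other = 0.3017 K/W
k = L/(R·A) = 0.125/(0.3017×5.44)

k ≈ 0.0762 W/(m·K)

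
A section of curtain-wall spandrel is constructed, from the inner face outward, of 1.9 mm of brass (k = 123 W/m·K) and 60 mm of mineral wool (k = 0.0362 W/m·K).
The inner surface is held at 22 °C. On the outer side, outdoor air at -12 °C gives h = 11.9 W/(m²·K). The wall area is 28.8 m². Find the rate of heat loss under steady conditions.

Q ≈ 562 W

Thermal resistances in series:
R_brass = L/(kA) = 0.0019/(123×28.8) = 5.364×10^-7 K/W
R_mineral wool = L/(kA) = 0.06/(0.0362×28.8) = 0.05755 K/W
R_outer film = 1/(h_o·A) = 1/(11.9×28.8) = 0.002918 K/W
R_total = 0.06047 K/W
Q = ΔT / R_total = 34 / 0.06047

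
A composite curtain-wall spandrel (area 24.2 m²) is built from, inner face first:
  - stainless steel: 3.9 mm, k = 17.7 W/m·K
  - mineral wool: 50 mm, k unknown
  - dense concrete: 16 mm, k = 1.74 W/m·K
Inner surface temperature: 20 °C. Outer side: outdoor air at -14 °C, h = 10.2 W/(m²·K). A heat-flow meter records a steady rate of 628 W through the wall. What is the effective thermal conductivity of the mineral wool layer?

k ≈ 0.0416 W/(m·K)

Treating each layer as a thermal resistance in series:
R_stainless steel = L/(kA) = 0.0039/(17.7×24.2) = 9.105×10^-6 K/W
R_dense concrete = L/(kA) = 0.016/(1.74×24.2) = 3.8×10^-4 K/W
R_outer film = 1/(h_o·A) = 1/(10.2×24.2) = 0.004051 K/W
Sum of known resistances R_other = 0.00444 K/W
Total R = ΔT/Q = 34/628 = 0.05414 K/W
R_mineral wool = R_total − R_other = 0.0497 K/W
k = L/(R·A) = 0.05/(0.0497×24.2)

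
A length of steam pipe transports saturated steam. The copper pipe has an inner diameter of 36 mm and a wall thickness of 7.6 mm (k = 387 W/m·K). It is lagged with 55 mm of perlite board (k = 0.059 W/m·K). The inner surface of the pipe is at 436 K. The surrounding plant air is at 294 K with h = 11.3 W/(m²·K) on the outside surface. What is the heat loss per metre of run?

Cylindrical conduction, so R = ln(r₂/r₁)/(2πkL) per layer, in series:
R_copper pipe wall = ln(25.6/18)/(2π×387×1) = 1.449×10^-4 K/W
R_perlite board = ln(80.6/25.6)/(2π×0.059×1) = 3.094 K/W
R_outer film = 1/(h_o·2πr_oL) = 1/(11.3×2π×0.0806×1) = 0.1747 K/W
R_total = 3.269 K/W
Q = ΔT/R_total = 142/3.269

q′ ≈ 43.4 W/m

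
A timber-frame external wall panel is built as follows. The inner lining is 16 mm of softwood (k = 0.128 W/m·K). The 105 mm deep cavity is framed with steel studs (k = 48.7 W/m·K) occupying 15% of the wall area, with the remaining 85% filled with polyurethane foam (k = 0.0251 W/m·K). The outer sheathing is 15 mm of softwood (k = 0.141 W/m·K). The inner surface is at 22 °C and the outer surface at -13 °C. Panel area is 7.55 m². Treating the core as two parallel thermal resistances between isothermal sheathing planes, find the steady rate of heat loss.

Q ≈ 1080 W

Sheathing layers in series; stud and cavity paths in parallel between them.
R_inner = 0.016/(0.128×7.55) = 0.01656 K/W
R_stud  = 0.105/(48.7×0.15×7.55) = 0.001904 K/W
R_cav   = 0.105/(0.0251×0.85×7.55) = 0.6519 K/W
1/R_core = 1/R_stud + 1/R_cav → R_core = 0.001898 K/W
R_outer = 0.015/(0.141×7.55) = 0.01409 K/W
R_total = 0.03255 K/W
Q = ΔT/R_total = 35/0.03255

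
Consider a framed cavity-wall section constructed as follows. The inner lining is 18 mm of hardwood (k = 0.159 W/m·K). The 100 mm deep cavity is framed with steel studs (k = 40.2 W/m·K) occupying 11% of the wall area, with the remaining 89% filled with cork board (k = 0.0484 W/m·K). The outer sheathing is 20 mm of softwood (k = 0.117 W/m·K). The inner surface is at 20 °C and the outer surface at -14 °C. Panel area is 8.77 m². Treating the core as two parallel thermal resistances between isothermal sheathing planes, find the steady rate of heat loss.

Sheathing layers in series; stud and cavity paths in parallel between them.
R_inner = 0.018/(0.159×8.77) = 0.01291 K/W
R_stud  = 0.1/(40.2×0.11×8.77) = 0.002579 K/W
R_cav   = 0.1/(0.0484×0.89×8.77) = 0.2647 K/W
1/R_core = 1/R_stud + 1/R_cav → R_core = 0.002554 K/W
R_outer = 0.02/(0.117×8.77) = 0.01949 K/W
R_total = 0.03495 K/W
Q = ΔT/R_total = 34/0.03495

Q ≈ 973 W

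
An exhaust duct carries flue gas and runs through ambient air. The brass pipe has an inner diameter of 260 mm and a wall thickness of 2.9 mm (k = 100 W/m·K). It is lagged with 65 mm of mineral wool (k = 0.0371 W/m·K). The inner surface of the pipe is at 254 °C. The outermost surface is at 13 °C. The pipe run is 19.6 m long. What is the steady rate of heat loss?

Radial resistances (cylindrical: R_cond = ln(r_o/r_i)/(2πkL), R_conv = 1/(h·2πrL)):
R_brass pipe wall = ln(132.9/130)/(2π×100×19.6) = 1.792×10^-6 K/W
R_mineral wool = ln(197.9/132.9)/(2π×0.0371×19.6) = 0.08715 K/W
R_total = 0.08715 K/W
Q = ΔT/R_total = 241/0.08715

Q ≈ 2770 W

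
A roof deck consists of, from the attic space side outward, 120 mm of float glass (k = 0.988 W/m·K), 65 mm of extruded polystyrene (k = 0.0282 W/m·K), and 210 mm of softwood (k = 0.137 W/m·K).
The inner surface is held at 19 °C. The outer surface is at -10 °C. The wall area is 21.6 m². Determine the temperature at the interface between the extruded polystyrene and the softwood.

Model the wall as resistances in series:
R_float glass = L/(kA) = 0.12/(0.988×21.6) = 0.005623 K/W
R_extruded polystyrene = L/(kA) = 0.065/(0.0282×21.6) = 0.1067 K/W
R_softwood = L/(kA) = 0.21/(0.137×21.6) = 0.07097 K/W
R_total = 0.1833 K/W;  Q = ΔT/R_total = 29/0.1833 = 158.2 W
T_interface = T_inner − Q·ΣR(inner→interface) = 19 − 158×0.1123

T ≈ 1.23 °C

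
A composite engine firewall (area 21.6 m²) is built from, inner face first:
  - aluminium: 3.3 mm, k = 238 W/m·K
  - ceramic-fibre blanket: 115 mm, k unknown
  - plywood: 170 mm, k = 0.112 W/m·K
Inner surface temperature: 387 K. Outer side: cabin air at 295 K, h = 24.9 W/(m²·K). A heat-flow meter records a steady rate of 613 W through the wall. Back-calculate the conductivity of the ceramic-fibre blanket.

Model the wall as resistances in series:
R_aluminium = L/(kA) = 0.0033/(238×21.6) = 6.419×10^-7 K/W
R_plywood = L/(kA) = 0.17/(0.112×21.6) = 0.07027 K/W
R_outer film = 1/(h_o·A) = 1/(24.9×21.6) = 0.001859 K/W
Sum of known resistances R_other = 0.07213 K/W
Total R = ΔT/Q = 92/613 = 0.1501 K/W
R_ceramic-fibre blanket = R_total − R_other = 0.07795 K/W
k = L/(R·A) = 0.115/(0.07795×21.6)

k ≈ 0.0683 W/(m·K)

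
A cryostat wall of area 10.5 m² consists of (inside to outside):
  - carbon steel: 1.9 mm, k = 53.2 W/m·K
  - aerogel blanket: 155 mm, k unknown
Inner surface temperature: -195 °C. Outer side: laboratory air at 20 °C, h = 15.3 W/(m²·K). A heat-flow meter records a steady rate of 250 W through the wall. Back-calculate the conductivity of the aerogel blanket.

k ≈ 0.0173 W/(m·K)

Model the wall as resistances in series:
R_carbon steel = L/(kA) = 0.0019/(53.2×10.5) = 3.401×10^-6 K/W
R_outer film = 1/(h_o·A) = 1/(15.3×10.5) = 0.006225 K/W
Sum of known resistances R_other = 0.006228 K/W
Total R = ΔT/Q = 215/250 = 0.86 K/W
R_aerogel blanket = R_total − R_other = 0.8538 K/W
k = L/(R·A) = 0.155/(0.8538×10.5)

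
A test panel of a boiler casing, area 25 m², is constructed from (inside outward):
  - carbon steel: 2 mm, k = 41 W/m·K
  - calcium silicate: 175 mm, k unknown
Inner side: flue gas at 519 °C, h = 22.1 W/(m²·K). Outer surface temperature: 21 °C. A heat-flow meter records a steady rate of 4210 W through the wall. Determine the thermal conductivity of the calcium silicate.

Model the wall as resistances in series:
R_inner film = 1/(h_i·A) = 1/(22.1×25) = 0.00181 K/W
R_carbon steel = L/(kA) = 0.002/(41×25) = 1.951×10^-6 K/W
Sum of known resistances R_other = 0.001812 K/W
Total R = ΔT/Q = 498/4210 = 0.1183 K/W
R_calcium silicate = R_total − R_other = 0.1165 K/W
k = L/(R·A) = 0.175/(0.1165×25)

k ≈ 0.0601 W/(m·K)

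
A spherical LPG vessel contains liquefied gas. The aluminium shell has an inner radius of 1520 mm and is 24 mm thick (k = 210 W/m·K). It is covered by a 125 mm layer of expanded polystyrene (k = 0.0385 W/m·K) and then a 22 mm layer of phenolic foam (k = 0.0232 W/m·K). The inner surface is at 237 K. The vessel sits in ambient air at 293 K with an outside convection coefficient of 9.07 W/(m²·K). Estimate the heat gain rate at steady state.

For a spherical shell R = (1/r₁ − 1/r₂)/(4πk); film R = 1/(h·4πr²). In series:
R_aluminium shell = (1/1.52 − 1/1.544)/(4π×210) = 3.875×10^-6 K/W
R_expanded polystyrene = (1/1.544 − 1/1.669)/(4π×0.0385) = 0.1003 K/W
R_phenolic foam = (1/1.669 − 1/1.691)/(4π×0.0232) = 0.02674 K/W
R_outer film = 1/(h·4πr_o²) = 1/(9.07×4π×1.691²) = 0.003068 K/W
R_total = 0.1301 K/W
Q = ΔT/R_total = 56/0.1301

Q ≈ 431 W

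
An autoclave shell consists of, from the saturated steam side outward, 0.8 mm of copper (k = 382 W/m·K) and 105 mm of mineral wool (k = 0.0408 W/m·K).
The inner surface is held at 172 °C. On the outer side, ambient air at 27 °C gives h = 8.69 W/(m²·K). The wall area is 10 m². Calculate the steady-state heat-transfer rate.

Series thermal resistances:
R_copper = L/(kA) = 0.0008/(382×10) = 2.094×10^-7 K/W
R_mineral wool = L/(kA) = 0.105/(0.0408×10) = 0.2574 K/W
R_outer film = 1/(h_o·A) = 1/(8.69×10) = 0.01151 K/W
R_total = 0.2689 K/W
Q = ΔT / R_total = 145 / 0.2689

Q ≈ 539 W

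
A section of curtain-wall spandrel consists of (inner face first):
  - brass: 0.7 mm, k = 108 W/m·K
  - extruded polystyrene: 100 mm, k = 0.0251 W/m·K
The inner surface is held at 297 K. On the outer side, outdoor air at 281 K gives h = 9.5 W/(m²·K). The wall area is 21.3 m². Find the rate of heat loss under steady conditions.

Treating each layer as a thermal resistance in series:
R_brass = L/(kA) = 0.0007/(108×21.3) = 3.043×10^-7 K/W
R_extruded polystyrene = L/(kA) = 0.1/(0.0251×21.3) = 0.187 K/W
R_outer film = 1/(h_o·A) = 1/(9.5×21.3) = 0.004942 K/W
R_total = 0.192 K/W
Q = ΔT / R_total = 16 / 0.192

Q ≈ 83.3 W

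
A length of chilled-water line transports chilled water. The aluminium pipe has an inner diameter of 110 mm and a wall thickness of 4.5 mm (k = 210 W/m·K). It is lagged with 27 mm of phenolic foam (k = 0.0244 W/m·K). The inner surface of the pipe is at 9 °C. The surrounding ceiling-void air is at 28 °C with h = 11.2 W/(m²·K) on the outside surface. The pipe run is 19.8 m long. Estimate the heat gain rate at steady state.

Q ≈ 144 W

Per-layer cylindrical resistances, series-summed:
R_aluminium pipe wall = ln(59.5/55)/(2π×210×19.8) = 3.01×10^-6 K/W
R_phenolic foam = ln(86.5/59.5)/(2π×0.0244×19.8) = 0.1233 K/W
R_outer film = 1/(h_o·2πr_oL) = 1/(11.2×2π×0.0865×19.8) = 0.008297 K/W
R_total = 0.1316 K/W
Q = ΔT/R_total = 19/0.1316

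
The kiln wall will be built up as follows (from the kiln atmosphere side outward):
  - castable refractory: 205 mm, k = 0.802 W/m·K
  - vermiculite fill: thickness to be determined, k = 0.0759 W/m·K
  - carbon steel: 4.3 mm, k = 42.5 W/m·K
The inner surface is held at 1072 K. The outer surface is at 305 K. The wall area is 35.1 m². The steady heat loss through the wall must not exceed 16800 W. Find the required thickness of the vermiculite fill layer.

Series thermal resistances:
R_castable refractory = L/(kA) = 0.205/(0.802×35.1) = 0.007282 K/W
R_carbon steel = L/(kA) = 0.0043/(42.5×35.1) = 2.883×10^-6 K/W
Sum of the known resistances R_other = 0.007285 K/W
Required total resistance R_tot = ΔT/Q_allow = 767/16800 = 0.04565 K/W
R_vermiculite fill = R_tot − R_other = 0.03837 K/W
L = R·k·A = 0.03837×0.0759×35.1

L ≈ 102 mm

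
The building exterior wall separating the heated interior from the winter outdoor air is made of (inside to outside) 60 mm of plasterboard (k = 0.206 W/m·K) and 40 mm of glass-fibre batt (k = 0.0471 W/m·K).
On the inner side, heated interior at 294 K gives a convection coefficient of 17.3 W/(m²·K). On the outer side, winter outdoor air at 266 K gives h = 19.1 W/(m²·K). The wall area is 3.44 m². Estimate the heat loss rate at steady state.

Model the wall as resistances in series:
R_inner film = 1/(h_i·A) = 1/(17.3×3.44) = 0.0168 K/W
R_plasterboard = L/(kA) = 0.06/(0.206×3.44) = 0.08467 K/W
R_glass-fibre batt = L/(kA) = 0.04/(0.0471×3.44) = 0.2469 K/W
R_outer film = 1/(h_o·A) = 1/(19.1×3.44) = 0.01522 K/W
R_total = 0.3636 K/W
Q = ΔT / R_total = 28 / 0.3636

Q ≈ 77 W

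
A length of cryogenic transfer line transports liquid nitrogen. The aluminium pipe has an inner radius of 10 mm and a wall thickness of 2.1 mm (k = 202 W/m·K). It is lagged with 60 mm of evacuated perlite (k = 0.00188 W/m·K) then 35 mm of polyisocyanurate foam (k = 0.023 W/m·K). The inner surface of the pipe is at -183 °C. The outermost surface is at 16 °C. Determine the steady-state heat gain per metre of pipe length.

q′ ≈ 1.29 W/m

Cylindrical conduction, so R = ln(r₂/r₁)/(2πkL) per layer, in series:
R_aluminium pipe wall = ln(12.1/10)/(2π×202×1) = 1.502×10^-4 K/W
R_evacuated perlite = ln(72.1/12.1)/(2π×0.00188×1) = 151.1 K/W
R_polyisocyanurate foam = ln(107.1/72.1)/(2π×0.023×1) = 2.738 K/W
R_total = 153.8 K/W
Q = ΔT/R_total = 199/153.8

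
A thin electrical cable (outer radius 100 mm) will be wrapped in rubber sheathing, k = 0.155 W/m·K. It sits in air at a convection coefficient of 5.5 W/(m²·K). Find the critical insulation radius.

For a cylinder r_cr = k/h = 0.155/5.5
r_cr = 28.2 mm; since the bare radius (100 mm) is above r_cr, any added insulation will reduce heat loss.

r_cr ≈ 28.2 mm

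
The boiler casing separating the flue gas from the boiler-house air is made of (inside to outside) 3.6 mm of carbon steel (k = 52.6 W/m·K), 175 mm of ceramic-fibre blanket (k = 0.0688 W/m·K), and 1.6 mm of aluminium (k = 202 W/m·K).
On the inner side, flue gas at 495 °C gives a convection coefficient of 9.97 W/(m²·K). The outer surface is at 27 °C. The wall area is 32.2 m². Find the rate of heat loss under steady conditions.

Series thermal resistances:
R_inner film = 1/(h_i·A) = 1/(9.97×32.2) = 0.003115 K/W
R_carbon steel = L/(kA) = 0.0036/(52.6×32.2) = 2.125×10^-6 K/W
R_ceramic-fibre blanket = L/(kA) = 0.175/(0.0688×32.2) = 0.07899 K/W
R_aluminium = L/(kA) = 0.0016/(202×32.2) = 2.46×10^-7 K/W
R_total = 0.08211 K/W
Q = ΔT / R_total = 468 / 0.08211

Q ≈ 5700 W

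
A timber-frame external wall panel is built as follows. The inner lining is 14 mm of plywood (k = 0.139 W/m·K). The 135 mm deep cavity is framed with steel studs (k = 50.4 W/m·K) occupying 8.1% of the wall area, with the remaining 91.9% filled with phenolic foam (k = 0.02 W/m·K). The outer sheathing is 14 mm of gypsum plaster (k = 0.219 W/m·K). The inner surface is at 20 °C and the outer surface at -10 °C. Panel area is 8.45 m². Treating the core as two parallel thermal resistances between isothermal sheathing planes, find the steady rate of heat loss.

Q ≈ 1280 W

Sheathing layers in series; stud and cavity paths in parallel between them.
R_inner = 0.014/(0.139×8.45) = 0.01192 K/W
R_stud  = 0.135/(50.4×0.081×8.45) = 0.003913 K/W
R_cav   = 0.135/(0.02×0.919×8.45) = 0.8692 K/W
1/R_core = 1/R_stud + 1/R_cav → R_core = 0.003896 K/W
R_outer = 0.014/(0.219×8.45) = 0.007565 K/W
R_total = 0.02338 K/W
Q = ΔT/R_total = 30/0.02338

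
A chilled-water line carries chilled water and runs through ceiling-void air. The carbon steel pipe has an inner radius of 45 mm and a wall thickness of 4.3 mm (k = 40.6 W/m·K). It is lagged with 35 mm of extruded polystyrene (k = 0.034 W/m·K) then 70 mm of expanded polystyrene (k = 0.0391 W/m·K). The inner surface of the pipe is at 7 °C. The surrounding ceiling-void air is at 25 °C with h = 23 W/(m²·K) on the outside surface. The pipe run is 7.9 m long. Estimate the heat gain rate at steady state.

Per-layer cylindrical resistances, series-summed:
R_carbon steel pipe wall = ln(49.3/45)/(2π×40.6×7.9) = 4.529×10^-5 K/W
R_extruded polystyrene = ln(84.3/49.3)/(2π×0.034×7.9) = 0.3179 K/W
R_expanded polystyrene = ln(154.3/84.3)/(2π×0.0391×7.9) = 0.3115 K/W
R_outer film = 1/(h_o·2πr_oL) = 1/(23×2π×0.1543×7.9) = 0.005677 K/W
R_total = 0.6351 K/W
Q = ΔT/R_total = 18/0.6351

Q ≈ 28.3 W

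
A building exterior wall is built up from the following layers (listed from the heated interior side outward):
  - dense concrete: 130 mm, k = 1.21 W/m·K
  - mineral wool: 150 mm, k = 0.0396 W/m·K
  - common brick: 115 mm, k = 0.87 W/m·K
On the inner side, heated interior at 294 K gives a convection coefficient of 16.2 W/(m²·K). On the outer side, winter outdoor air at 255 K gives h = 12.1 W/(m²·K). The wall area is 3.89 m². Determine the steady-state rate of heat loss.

Q ≈ 36.4 W

Model the wall as resistances in series:
R_inner film = 1/(h_i·A) = 1/(16.2×3.89) = 0.01587 K/W
R_dense concrete = L/(kA) = 0.13/(1.21×3.89) = 0.02762 K/W
R_mineral wool = L/(kA) = 0.15/(0.0396×3.89) = 0.9737 K/W
R_common brick = L/(kA) = 0.115/(0.87×3.89) = 0.03398 K/W
R_outer film = 1/(h_o·A) = 1/(12.1×3.89) = 0.02125 K/W
R_total = 1.072 K/W
Q = ΔT / R_total = 39 / 1.072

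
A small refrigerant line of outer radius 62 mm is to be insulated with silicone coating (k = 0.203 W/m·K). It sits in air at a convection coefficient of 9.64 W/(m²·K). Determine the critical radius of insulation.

For a cylinder r_cr = k/h = 0.203/9.64
r_cr = 21.1 mm; since the bare radius (62 mm) is above r_cr, any added insulation will reduce heat loss.

r_cr ≈ 21.1 mm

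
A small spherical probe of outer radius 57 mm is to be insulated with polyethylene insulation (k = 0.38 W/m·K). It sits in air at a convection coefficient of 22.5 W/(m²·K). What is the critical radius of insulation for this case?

r_cr ≈ 33.8 mm

For a sphere r_cr = 2k/h = 2×0.38/22.5
r_cr = 33.8 mm; since the bare radius (57 mm) is above r_cr, any added insulation will reduce heat loss.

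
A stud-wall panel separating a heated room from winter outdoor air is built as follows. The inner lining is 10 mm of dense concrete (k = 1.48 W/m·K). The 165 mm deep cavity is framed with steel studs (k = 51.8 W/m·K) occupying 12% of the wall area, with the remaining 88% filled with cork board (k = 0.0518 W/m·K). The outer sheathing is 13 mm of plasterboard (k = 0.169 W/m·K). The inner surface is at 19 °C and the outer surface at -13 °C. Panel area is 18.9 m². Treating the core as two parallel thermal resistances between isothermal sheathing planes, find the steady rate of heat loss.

Q ≈ 5500 W

Sheathing layers in series; stud and cavity paths in parallel between them.
R_inner = 0.01/(1.48×18.9) = 3.575×10^-4 K/W
R_stud  = 0.165/(51.8×0.12×18.9) = 0.001404 K/W
R_cav   = 0.165/(0.0518×0.88×18.9) = 0.1915 K/W
1/R_core = 1/R_stud + 1/R_cav → R_core = 0.001394 K/W
R_outer = 0.013/(0.169×18.9) = 0.00407 K/W
R_total = 0.005822 K/W
Q = ΔT/R_total = 32/0.005822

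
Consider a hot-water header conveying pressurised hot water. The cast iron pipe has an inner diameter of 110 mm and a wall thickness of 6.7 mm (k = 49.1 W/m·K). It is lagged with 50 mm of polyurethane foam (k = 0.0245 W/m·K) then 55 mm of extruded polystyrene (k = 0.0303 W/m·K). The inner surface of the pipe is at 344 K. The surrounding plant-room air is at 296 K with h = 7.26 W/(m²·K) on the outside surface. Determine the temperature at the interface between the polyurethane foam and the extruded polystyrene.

Per-layer cylindrical resistances, series-summed:
R_cast iron pipe wall = ln(61.7/55)/(2π×49.1×1) = 3.726×10^-4 K/W
R_polyurethane foam = ln(111.7/61.7)/(2π×0.0245×1) = 3.856 K/W
R_extruded polystyrene = ln(166.7/111.7)/(2π×0.0303×1) = 2.103 K/W
R_outer film = 1/(h_o·2πr_oL) = 1/(7.26×2π×0.1667×1) = 0.1315 K/W
R_total = 6.091 K/W
Q = ΔT/R_total = 48/6.091
Q = 7.88 W/m
T_interface = T_inner − Q·ΣR(inner→interface) = 344 − 7.88×3.856

T ≈ 314 K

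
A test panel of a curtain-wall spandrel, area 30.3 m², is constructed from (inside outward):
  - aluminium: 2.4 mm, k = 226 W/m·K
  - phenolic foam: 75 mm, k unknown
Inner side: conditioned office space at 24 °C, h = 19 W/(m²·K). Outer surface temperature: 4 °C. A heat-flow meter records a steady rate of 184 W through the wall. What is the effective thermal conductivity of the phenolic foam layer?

Series thermal resistances:
R_inner film = 1/(h_i·A) = 1/(19×30.3) = 0.001737 K/W
R_aluminium = L/(kA) = 0.0024/(226×30.3) = 3.505×10^-7 K/W
Sum of known resistances R_other = 0.001737 K/W
Total R = ΔT/Q = 20/184 = 0.1087 K/W
R_phenolic foam = R_total − R_other = 0.107 K/W
k = L/(R·A) = 0.075/(0.107×30.3)

k ≈ 0.0231 W/(m·K)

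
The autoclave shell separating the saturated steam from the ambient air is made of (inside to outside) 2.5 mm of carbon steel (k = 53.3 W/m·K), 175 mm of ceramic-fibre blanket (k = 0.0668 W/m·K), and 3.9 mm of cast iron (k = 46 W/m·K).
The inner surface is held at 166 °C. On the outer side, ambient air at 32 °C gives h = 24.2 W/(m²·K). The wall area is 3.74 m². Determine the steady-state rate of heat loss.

Q ≈ 188 W

Model the wall as resistances in series:
R_carbon steel = L/(kA) = 0.0025/(53.3×3.74) = 1.254×10^-5 K/W
R_ceramic-fibre blanket = L/(kA) = 0.175/(0.0668×3.74) = 0.7005 K/W
R_cast iron = L/(kA) = 0.0039/(46×3.74) = 2.267×10^-5 K/W
R_outer film = 1/(h_o·A) = 1/(24.2×3.74) = 0.01105 K/W
R_total = 0.7116 K/W
Q = ΔT / R_total = 134 / 0.7116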